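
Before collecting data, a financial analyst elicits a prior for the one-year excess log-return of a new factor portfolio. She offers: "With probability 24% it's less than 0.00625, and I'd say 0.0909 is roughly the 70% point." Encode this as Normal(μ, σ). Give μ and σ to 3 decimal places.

μ = 0.055, σ = 0.069

For Normal(μ,σ), the p-quantile is μ + z_p·σ. Here z_{0.24} = -0.7063, z_{0.7} = 0.5244.
So 0.00625 = μ − 0.7063σ and 0.0909 = μ + 0.5244σ.
Subtracting: σ = (0.0909 − 0.00625)/(0.5244 − (-0.7063)) = 0.069.
Then μ = 0.00625 − (-0.7063)·0.069 = 0.055.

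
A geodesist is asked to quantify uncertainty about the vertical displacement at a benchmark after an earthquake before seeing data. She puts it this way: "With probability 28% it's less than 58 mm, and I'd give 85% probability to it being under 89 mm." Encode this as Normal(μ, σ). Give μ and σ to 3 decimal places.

The p-quantile of Normal(μ,σ) is μ + z_p·σ, with z_{0.28} = -0.5828 and z_{0.85} = 1.036.
Eliminate σ: μ = (z₂·x₁ − z₁·x₂)/(z₂ − z₁) = (1.036·58 − (-0.5828)·89)/1.619 = 69.158.
Then σ = (x₂ − x₁)/(z₂ − z₁) = (89 − 58)/1.619 = 19.144.

μ = 69.158, σ = 19.144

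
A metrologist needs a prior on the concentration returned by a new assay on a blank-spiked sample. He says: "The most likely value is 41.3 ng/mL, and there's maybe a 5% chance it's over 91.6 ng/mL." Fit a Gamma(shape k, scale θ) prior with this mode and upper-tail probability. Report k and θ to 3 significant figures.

k ≈ 5.33, θ ≈ 9.53

Gamma(k,θ) with k>1 has mode (k−1)θ, so θ = 41.3/(k−1).
Need P(X < 91.6) = 0.95 with θ tied to k this way. Start at k = 2, θ = 41.3: P(X<91.6) ≈ 0.650.
Too low — raise k to concentrate. Iterating converges to k ≈ 5.33.
Then θ = 41.3/(5.33−1) ≈ 9.53.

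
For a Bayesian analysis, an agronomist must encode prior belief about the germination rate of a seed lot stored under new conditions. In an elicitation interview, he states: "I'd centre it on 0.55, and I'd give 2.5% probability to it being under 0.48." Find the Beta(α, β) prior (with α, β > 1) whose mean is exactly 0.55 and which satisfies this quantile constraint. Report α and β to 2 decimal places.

With mean 0.55 fixed, write α = 0.55s, β = 0.45s where s = α+β.
Need P(θ < 0.48) = 0.025 under Beta(0.55s, 0.45s). Normal approximation: (q−m)/√(m(1−m)/s) ≈ z_{0.025} = -1.96, so s ≈ 0.55·0.45·(-1.96)²/(0.48−0.55)² = 194.0.
At s = 194.0: P(θ<0.48) ≈ 0.025. Adjusting to match 0.025 gives s ≈ 195.31.
So α = 0.55·195.31 ≈ 107.42, β = 0.45·195.31 ≈ 87.89.

α ≈ 107.42, β ≈ 87.89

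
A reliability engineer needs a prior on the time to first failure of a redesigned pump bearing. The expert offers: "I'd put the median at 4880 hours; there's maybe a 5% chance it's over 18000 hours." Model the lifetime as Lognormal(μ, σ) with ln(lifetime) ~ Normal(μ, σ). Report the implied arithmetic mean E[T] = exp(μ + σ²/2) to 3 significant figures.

If T ~ Lognormal(μ,σ) then ln T ~ Normal(μ,σ), so the p-quantile of ln T is μ + z_p·σ.
ln(4880) = 8.493 and ln(18000) = 9.798; z_{0.5} = 0, z_{0.95} = 1.645.
σ = (9.798 − 8.493)/(1.645 − (0)) = 0.794.
μ = 8.493 − (0)·0.794 = 8.493.
E[T] = exp(μ + σ²/2) = exp(8.493 + 0.3148) = 6690 hours.

E[T] ≈ 6690 hours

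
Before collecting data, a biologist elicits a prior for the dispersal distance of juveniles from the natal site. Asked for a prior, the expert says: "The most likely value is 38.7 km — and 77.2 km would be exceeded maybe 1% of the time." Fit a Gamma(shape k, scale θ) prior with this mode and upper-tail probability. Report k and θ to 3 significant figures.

k ≈ 11.3, θ ≈ 3.76

Gamma(k,θ) with k>1 has mode (k−1)θ, so θ = 38.7/(k−1).
Need P(X < 77.2) = 0.99 with θ tied to k this way. Start at k = 2, θ = 38.7: P(X<77.2) ≈ 0.593.
Too low — raise k to concentrate. Iterating converges to k ≈ 11.3.
Then θ = 38.7/(11.3−1) ≈ 3.76.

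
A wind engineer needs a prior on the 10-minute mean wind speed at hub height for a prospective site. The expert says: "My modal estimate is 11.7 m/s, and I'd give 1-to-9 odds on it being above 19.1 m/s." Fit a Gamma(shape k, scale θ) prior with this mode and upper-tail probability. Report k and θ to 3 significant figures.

Gamma(k,θ) with k>1 has mode (k−1)θ, so θ = 11.7/(k−1).
Need P(X < 19.1) = 0.9 with θ tied to k this way. Start at k = 2, θ = 11.7: P(X<19.1) ≈ 0.485.
Too low — raise k to concentrate. Iterating converges to k ≈ 8.84.
Then θ = 11.7/(8.84−1) ≈ 1.49.

k ≈ 8.84, θ ≈ 1.49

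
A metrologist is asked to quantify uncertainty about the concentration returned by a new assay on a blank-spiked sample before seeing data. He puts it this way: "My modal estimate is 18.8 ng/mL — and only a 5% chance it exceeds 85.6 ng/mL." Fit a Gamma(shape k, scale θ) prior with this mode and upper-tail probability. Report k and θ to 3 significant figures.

Gamma(k,θ) with k>1 has mode (k−1)θ, so θ = 18.8/(k−1).
Need P(X < 85.6) = 0.95 with θ tied to k this way. Start at k = 2, θ = 18.8: P(X<85.6) ≈ 0.942.
Too low — raise k to concentrate. Iterating converges to k ≈ 2.06.
Then θ = 18.8/(2.06−1) ≈ 17.7.

k ≈ 2.06, θ ≈ 17.7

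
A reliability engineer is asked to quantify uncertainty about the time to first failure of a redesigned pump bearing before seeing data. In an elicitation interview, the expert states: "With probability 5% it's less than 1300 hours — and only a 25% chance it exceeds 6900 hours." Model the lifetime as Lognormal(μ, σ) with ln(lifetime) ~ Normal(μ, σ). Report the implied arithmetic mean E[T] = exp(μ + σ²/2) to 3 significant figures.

E[T] ≈ 5500 hours

If T ~ Lognormal(μ,σ) then ln T ~ Normal(μ,σ), so the p-quantile of ln T is μ + z_p·σ.
ln(1300) = 7.17 and ln(6900) = 8.839; z_{0.05} = -1.645, z_{0.75} = 0.6745.
σ = (8.839 − 7.17)/(0.6745 − (-1.645)) = 0.720.
μ = 7.17 − (-1.645)·0.720 = 8.354.
E[T] = exp(μ + σ²/2) = exp(8.354 + 0.2590) = 5500 hours.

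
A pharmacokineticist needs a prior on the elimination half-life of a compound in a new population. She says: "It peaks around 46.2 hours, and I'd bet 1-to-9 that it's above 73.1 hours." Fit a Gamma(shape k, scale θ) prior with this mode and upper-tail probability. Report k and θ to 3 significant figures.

k ≈ 9.91, θ ≈ 5.19

Gamma(k,θ) with k>1 has mode (k−1)θ, so θ = 46.2/(k−1).
Need P(X < 73.1) = 0.9 with θ tied to k this way. Start at k = 2, θ = 46.2: P(X<73.1) ≈ 0.469.
Too low — raise k to concentrate. Iterating converges to k ≈ 9.91.
Then θ = 46.2/(9.91−1) ≈ 5.19.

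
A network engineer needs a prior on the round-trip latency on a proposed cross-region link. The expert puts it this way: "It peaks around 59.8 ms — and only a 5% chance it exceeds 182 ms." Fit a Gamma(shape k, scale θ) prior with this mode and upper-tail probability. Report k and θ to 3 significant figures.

k ≈ 3.13, θ ≈ 28

Gamma(k,θ) with k>1 has mode (k−1)θ, so θ = 59.8/(k−1).
Need P(X < 182) = 0.95 with θ tied to k this way. Start at k = 2, θ = 59.8: P(X<182) ≈ 0.807.
Too low — raise k to concentrate. Iterating converges to k ≈ 3.13.
Then θ = 59.8/(3.13−1) ≈ 28.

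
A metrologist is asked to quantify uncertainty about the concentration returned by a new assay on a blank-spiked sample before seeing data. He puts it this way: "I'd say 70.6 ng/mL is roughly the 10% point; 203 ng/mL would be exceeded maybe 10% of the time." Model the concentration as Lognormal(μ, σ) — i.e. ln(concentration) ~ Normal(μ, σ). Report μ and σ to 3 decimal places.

If T ~ Lognormal(μ,σ) then ln T ~ Normal(μ,σ), so the p-quantile of ln T is μ + z_p·σ.
ln(70.6) = 4.257 and ln(203) = 5.313; z_{0.1} = -1.282, z_{0.9} = 1.282.
σ = (5.313 − 4.257)/(1.282 − (-1.282)) = 0.412.
μ = 4.257 − (-1.282)·0.412 = 4.785.

μ ≈ 4.785, σ ≈ 0.412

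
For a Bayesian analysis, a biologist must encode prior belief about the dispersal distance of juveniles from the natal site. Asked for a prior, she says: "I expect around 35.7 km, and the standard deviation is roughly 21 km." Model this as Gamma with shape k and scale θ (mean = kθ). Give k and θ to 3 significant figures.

For Gamma(k, scale θ): mean = kθ, variance = kθ², so CV = 1/√k.
CV = SD/mean = 21/35.7 = 0.5882, hence k = 1/CV² = 2.89.
Then θ = mean/k = 35.7/2.89 = 12.4.

k ≈ 2.89, θ ≈ 12.4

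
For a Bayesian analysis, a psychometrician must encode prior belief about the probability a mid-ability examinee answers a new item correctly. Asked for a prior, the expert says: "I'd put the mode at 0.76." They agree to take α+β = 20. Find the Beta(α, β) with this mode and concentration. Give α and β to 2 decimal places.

α = 14.68, β = 5.32

For α,β > 1 the Beta mode is (α−1)/(α+β−2). With α+β = 20, the mode is (α−1)/18.
Set (α−1)/18 = 0.76 → α = 1 + 0.76·18 = 14.68.
β = 20 − α = 5.32.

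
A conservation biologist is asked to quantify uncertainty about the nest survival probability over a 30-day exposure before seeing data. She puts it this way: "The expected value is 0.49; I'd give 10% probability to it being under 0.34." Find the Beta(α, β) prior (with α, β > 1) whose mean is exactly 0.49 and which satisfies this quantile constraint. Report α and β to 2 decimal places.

With mean 0.49 fixed, write α = 0.49s, β = 0.51s where s = α+β.
Need P(θ < 0.34) = 0.1 under Beta(0.49s, 0.51s). Normal approximation: (q−m)/√(m(1−m)/s) ≈ z_{0.1} = -1.28, so s ≈ 0.49·0.51·(-1.28)²/(0.34−0.49)² = 18.2.
At s = 18.2: P(θ<0.34) ≈ 0.097. Adjusting to match 0.1 gives s ≈ 17.83.
So α = 0.49·17.83 ≈ 8.74, β = 0.51·17.83 ≈ 9.09.

α ≈ 8.74, β ≈ 9.09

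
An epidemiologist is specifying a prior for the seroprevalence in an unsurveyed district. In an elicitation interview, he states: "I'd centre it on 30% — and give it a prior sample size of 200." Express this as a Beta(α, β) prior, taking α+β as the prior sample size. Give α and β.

Under the effective-sample-size interpretation, Beta(α, β) has prior mean α/(α+β) and prior sample size α+β.
So α+β = 200 and α/(α+β) = 0.3, giving α = 0.3·200 = 60 and β = 200 − 60 = 140.

α = 60, β = 140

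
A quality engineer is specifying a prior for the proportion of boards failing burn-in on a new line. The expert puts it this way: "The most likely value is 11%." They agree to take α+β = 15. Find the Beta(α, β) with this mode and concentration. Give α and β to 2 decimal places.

α = 2.43, β = 12.57

For α,β > 1 the Beta mode is (α−1)/(α+β−2). With α+β = 15, the mode is (α−1)/13.
Set (α−1)/13 = 0.11 → α = 1 + 0.11·13 = 2.43.
β = 15 − α = 12.57.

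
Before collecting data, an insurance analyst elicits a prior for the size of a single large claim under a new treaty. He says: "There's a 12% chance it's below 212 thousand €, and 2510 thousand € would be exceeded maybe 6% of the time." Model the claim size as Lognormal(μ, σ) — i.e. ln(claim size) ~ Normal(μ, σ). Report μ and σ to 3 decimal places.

If T ~ Lognormal(μ,σ) then ln T ~ Normal(μ,σ), so the p-quantile of ln T is μ + z_p·σ.
ln(212) = 5.357 and ln(2510) = 7.828; z_{0.12} = -1.175, z_{0.94} = 1.555.
σ = (7.828 − 5.357)/(1.555 − (-1.175)) = 0.905.
μ = 5.357 − (-1.175)·0.905 = 6.420.

μ ≈ 6.420, σ ≈ 0.905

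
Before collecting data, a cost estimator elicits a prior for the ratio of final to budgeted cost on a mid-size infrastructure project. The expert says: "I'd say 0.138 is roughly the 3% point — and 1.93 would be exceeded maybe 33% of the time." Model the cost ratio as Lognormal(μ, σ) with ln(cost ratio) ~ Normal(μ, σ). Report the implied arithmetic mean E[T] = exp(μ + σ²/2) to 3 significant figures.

E[T] ≈ 2.23

If T ~ Lognormal(μ,σ) then ln T ~ Normal(μ,σ), so the p-quantile of ln T is μ + z_p·σ.
ln(0.138) = -1.981 and ln(1.93) = 0.6575; z_{0.03} = -1.881, z_{0.67} = 0.4399.
σ = (0.6575 − -1.981)/(0.4399 − (-1.881)) = 1.137.
μ = -1.981 − (-1.881)·1.137 = 0.157.
E[T] = exp(μ + σ²/2) = exp(0.157 + 0.6461) = 2.23.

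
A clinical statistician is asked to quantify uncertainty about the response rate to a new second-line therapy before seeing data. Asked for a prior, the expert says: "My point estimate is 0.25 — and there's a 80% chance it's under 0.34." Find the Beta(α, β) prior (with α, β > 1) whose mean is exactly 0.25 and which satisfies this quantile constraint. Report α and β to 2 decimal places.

With mean 0.25 fixed, write α = 0.25s, β = 0.75s where s = α+β.
Need P(θ < 0.34) = 0.8 under Beta(0.25s, 0.75s). Normal approximation: (q−m)/√(m(1−m)/s) ≈ z_{0.8} = 0.842, so s ≈ 0.25·0.75·(0.842)²/(0.34−0.25)² = 16.4.
At s = 16.4: P(θ<0.34) ≈ 0.808. Adjusting to match 0.8 gives s ≈ 15.02.
So α = 0.25·15.02 ≈ 3.76, β = 0.75·15.02 ≈ 11.27.

α ≈ 3.76, β ≈ 11.27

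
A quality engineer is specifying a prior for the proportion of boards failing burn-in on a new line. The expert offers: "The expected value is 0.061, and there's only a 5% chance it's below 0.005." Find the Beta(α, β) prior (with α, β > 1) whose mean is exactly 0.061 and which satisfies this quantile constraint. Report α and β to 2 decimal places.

With mean 0.061 fixed, write α = 0.061s, β = 0.939s where s = α+β.
Need P(θ < 0.005) = 0.05 under Beta(0.061s, 0.939s). Normal approximation: (q−m)/√(m(1−m)/s) ≈ z_{0.05} = -1.64, so s ≈ 0.061·0.939·(-1.64)²/(0.005−0.061)² = 49.4.
At s = 49.4: P(θ<0.005) ≈ 0.002. Adjusting to match 0.05 gives s ≈ 19.67.
So α = 0.061·19.67 ≈ 1.20, β = 0.939·19.67 ≈ 18.47.

α ≈ 1.20, β ≈ 18.47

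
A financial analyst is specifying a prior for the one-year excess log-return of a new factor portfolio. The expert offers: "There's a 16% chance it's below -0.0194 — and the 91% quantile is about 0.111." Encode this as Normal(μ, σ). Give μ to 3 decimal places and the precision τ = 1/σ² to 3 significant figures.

The p-quantile of Normal(μ,σ) is μ + z_p·σ, with z_{0.16} = -0.9945 and z_{0.91} = 1.341.
Eliminate σ: μ = (z₂·x₁ − z₁·x₂)/(z₂ − z₁) = (1.341·-0.0194 − (-0.9945)·0.111)/2.335 = 0.036.
Then σ = (x₂ − x₁)/(z₂ − z₁) = (0.111 − -0.0194)/2.335 = 0.056.
Precision τ = 1/σ² = 1/0.05584² = 321.

μ = 0.036, τ = 321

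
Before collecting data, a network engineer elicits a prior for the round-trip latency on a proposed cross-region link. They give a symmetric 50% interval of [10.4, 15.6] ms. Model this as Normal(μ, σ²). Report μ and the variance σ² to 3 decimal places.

A symmetric 50% interval runs μ ± z·σ with z = 0.6745.
Half-width = 2.6, so σ = 2.6/0.6745 = 3.8548 and σ² = 14.859.
μ is the interval midpoint, 13.000.

μ = 13.000, σ² = 14.859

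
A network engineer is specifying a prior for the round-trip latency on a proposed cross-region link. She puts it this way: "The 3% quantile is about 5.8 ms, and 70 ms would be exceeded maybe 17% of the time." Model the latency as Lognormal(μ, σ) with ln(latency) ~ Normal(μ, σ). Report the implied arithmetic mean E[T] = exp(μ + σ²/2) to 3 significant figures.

E[T] ≈ 44.5 ms

If T ~ Lognormal(μ,σ) then ln T ~ Normal(μ,σ), so the p-quantile of ln T is μ + z_p·σ.
ln(5.8) = 1.758 and ln(70) = 4.248; z_{0.03} = -1.881, z_{0.83} = 0.9542.
σ = (4.248 − 1.758)/(0.9542 − (-1.881)) = 0.879.
μ = 1.758 − (-1.881)·0.879 = 3.410.
E[T] = exp(μ + σ²/2) = exp(3.410 + 0.3859) = 44.5 ms.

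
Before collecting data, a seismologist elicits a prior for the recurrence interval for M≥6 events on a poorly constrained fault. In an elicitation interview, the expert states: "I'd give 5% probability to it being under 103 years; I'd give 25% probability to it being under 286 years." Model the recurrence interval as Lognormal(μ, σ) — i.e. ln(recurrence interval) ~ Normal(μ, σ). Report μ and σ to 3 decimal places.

If T ~ Lognormal(μ,σ) then ln T ~ Normal(μ,σ), so the p-quantile of ln T is μ + z_p·σ.
ln(103) = 4.635 and ln(286) = 5.656; z_{0.05} = -1.645, z_{0.25} = -0.6745.
σ = (5.656 − 4.635)/(-0.6745 − (-1.645)) = 1.052.
μ = 4.635 − (-1.645)·1.052 = 6.366.

μ ≈ 6.366, σ ≈ 1.052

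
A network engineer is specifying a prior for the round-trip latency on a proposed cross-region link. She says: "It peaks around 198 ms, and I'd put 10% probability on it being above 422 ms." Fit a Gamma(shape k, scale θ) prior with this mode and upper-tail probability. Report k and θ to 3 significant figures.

k ≈ 4.36, θ ≈ 59

Gamma(k,θ) with k>1 has mode (k−1)θ, so θ = 198/(k−1).
Need P(X < 422) = 0.9 with θ tied to k this way. Start at k = 2, θ = 198: P(X<422) ≈ 0.628.
Too low — raise k to concentrate. Iterating converges to k ≈ 4.36.
Then θ = 198/(4.36−1) ≈ 59.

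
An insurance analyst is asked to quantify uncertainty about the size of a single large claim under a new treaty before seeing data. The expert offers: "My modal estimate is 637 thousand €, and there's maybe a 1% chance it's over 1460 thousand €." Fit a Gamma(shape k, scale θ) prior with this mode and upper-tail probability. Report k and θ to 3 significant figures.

k ≈ 7.95, θ ≈ 91.7

Gamma(k,θ) with k>1 has mode (k−1)θ, so θ = 637/(k−1).
Need P(X < 1460) = 0.99 with θ tied to k this way. Start at k = 2, θ = 637: P(X<1460) ≈ 0.667.
Too low — raise k to concentrate. Iterating converges to k ≈ 7.95.
Then θ = 637/(7.95−1) ≈ 91.7.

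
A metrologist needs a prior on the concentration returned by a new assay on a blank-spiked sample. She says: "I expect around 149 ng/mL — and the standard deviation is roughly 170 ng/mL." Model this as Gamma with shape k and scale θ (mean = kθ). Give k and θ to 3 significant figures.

k ≈ 0.768, θ ≈ 194

For Gamma(k, scale θ): mean = kθ, variance = kθ², so CV = 1/√k.
CV = SD/mean = 170/149 = 1.141, hence k = 1/CV² = 0.768.
Then θ = mean/k = 149/0.768 = 194.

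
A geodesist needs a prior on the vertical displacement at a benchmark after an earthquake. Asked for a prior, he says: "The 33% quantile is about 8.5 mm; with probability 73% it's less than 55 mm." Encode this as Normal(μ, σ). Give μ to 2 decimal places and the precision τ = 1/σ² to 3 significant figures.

μ = 27.93, τ = 0.000513

The p-quantile of Normal(μ,σ) is μ + z_p·σ, with z_{0.33} = -0.4399 and z_{0.73} = 0.6128.
Eliminate σ: μ = (z₂·x₁ − z₁·x₂)/(z₂ − z₁) = (0.6128·8.5 − (-0.4399)·55)/1.053 = 27.93.
Then σ = (x₂ − x₁)/(z₂ − z₁) = (55 − 8.5)/1.053 = 44.17.
Precision τ = 1/σ² = 1/44.17² = 0.000513.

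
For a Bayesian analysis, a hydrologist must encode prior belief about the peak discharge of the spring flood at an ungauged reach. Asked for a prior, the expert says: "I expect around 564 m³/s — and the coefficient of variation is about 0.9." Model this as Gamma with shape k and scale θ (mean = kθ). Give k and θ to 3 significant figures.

For Gamma(k, scale θ): mean = kθ, variance = kθ², so CV = 1/√k.
CV = 0.9, hence k = 1/CV² = 1.23.
Then θ = mean/k = 564/1.23 = 457.

k ≈ 1.23, θ ≈ 457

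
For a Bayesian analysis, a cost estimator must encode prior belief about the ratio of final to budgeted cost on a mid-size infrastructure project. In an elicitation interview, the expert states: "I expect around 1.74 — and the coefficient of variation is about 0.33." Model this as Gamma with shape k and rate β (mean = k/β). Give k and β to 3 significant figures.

For Gamma(k, rate β): mean = k/β, variance = k/β², so CV = 1/√k.
CV = 0.33, hence k = 1/CV² = 9.18.
Then β = k/mean = 9.18/1.74 = 5.28.

k ≈ 9.18, β ≈ 5.28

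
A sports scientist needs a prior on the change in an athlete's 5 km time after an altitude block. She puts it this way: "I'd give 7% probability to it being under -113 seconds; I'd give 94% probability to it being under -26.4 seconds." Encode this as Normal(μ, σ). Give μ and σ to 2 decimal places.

μ = -70.83, σ = 28.58

For Normal(μ,σ), the p-quantile is μ + z_p·σ. Here z_{0.07} = -1.476, z_{0.94} = 1.555.
So -113 = μ − 1.476σ and -26.4 = μ + 1.555σ.
Subtracting: σ = (-26.4 − -113)/(1.555 − (-1.476)) = 28.58.
Then μ = -113 − (-1.476)·28.58 = -70.83.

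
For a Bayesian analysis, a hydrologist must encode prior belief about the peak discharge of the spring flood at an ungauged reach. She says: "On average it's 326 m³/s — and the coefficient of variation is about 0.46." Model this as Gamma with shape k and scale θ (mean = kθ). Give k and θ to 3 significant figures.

For Gamma(k, scale θ): mean = kθ, variance = kθ², so CV = 1/√k.
CV = 0.46, hence k = 1/CV² = 4.73.
Then θ = mean/k = 326/4.73 = 69.

k ≈ 4.73, θ ≈ 69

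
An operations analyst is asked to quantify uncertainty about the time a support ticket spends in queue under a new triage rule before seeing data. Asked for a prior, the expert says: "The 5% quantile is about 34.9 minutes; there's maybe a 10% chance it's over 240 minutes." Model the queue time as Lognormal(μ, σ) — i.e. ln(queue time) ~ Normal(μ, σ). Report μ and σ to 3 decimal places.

μ ≈ 4.636, σ ≈ 0.659

If T ~ Lognormal(μ,σ) then ln T ~ Normal(μ,σ), so the p-quantile of ln T is μ + z_p·σ.
ln(34.9) = 3.552 and ln(240) = 5.481; z_{0.05} = -1.645, z_{0.9} = 1.282.
σ = (5.481 − 3.552)/(1.282 − (-1.645)) = 0.659.
μ = 3.552 − (-1.645)·0.659 = 4.636.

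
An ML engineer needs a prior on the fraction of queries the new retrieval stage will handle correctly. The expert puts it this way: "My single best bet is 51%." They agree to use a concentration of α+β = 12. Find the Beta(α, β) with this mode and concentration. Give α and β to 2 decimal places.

α = 6.10, β = 5.90

For α,β > 1 the Beta mode is (α−1)/(α+β−2). With α+β = 12, the mode is (α−1)/10.
Set (α−1)/10 = 0.51 → α = 1 + 0.51·10 = 6.10.
β = 12 − α = 5.90.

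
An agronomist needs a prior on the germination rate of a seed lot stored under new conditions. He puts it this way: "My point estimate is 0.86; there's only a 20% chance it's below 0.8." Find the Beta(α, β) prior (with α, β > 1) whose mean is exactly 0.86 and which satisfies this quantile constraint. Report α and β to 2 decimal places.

With mean 0.86 fixed, write α = 0.86s, β = 0.14s where s = α+β.
Need P(θ < 0.8) = 0.2 under Beta(0.86s, 0.14s). Normal approximation: (q−m)/√(m(1−m)/s) ≈ z_{0.2} = -0.842, so s ≈ 0.86·0.14·(-0.842)²/(0.8−0.86)² = 23.7.
At s = 23.7: P(θ<0.8) ≈ 0.186. Adjusting to match 0.2 gives s ≈ 19.84.
So α = 0.86·19.84 ≈ 17.06, β = 0.14·19.84 ≈ 2.78.

α ≈ 17.06, β ≈ 2.78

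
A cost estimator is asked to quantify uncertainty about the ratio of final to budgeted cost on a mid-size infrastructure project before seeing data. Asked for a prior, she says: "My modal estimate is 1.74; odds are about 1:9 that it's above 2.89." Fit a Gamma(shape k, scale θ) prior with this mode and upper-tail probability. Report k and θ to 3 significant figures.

k ≈ 8.33, θ ≈ 0.237

Gamma(k,θ) with k>1 has mode (k−1)θ, so θ = 1.74/(k−1).
Need P(X < 2.89) = 0.9 with θ tied to k this way. Start at k = 2, θ = 1.74: P(X<2.89) ≈ 0.495.
Too low — raise k to concentrate. Iterating converges to k ≈ 8.33.
Then θ = 1.74/(8.33−1) ≈ 0.237.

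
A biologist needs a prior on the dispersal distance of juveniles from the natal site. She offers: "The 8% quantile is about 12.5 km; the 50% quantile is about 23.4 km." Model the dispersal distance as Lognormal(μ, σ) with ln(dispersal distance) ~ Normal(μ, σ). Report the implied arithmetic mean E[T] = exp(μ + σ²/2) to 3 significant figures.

E[T] ≈ 25.8 km

If T ~ Lognormal(μ,σ) then ln T ~ Normal(μ,σ), so the p-quantile of ln T is μ + z_p·σ.
ln(12.5) = 2.526 and ln(23.4) = 3.153; z_{0.08} = -1.405, z_{0.5} = 0.
σ = (3.153 − 2.526)/(0 − (-1.405)) = 0.446.
μ = 2.526 − (-1.405)·0.446 = 3.153.
E[T] = exp(μ + σ²/2) = exp(3.153 + 0.0996) = 25.8 km.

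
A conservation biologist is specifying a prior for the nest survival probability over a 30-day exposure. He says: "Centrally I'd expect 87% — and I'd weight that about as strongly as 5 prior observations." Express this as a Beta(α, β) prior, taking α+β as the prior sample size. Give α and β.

Under the effective-sample-size interpretation, Beta(α, β) has prior mean α/(α+β) and prior sample size α+β.
So α+β = 5 and α/(α+β) = 0.87, giving α = 0.87·5 = 4.35 and β = 5 − 4.35 = 0.65.

α = 4.35, β = 0.65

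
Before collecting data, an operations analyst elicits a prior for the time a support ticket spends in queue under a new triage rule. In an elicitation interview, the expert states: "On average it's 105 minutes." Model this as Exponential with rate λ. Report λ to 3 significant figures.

λ ≈ 0.00952

Exponential mean = 1/λ, so λ = 1/105.0 = 0.00952.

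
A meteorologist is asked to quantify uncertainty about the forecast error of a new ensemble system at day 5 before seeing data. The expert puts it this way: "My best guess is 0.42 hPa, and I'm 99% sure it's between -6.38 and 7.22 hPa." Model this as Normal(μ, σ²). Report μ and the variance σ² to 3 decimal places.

A symmetric 99% interval runs μ ± z·σ with z = 2.576.
Half-width = 6.8, so σ = 6.8/2.576 = 2.6399 and σ² = 6.969.
μ is the stated best guess, 0.420.

μ = 0.420, σ² = 6.969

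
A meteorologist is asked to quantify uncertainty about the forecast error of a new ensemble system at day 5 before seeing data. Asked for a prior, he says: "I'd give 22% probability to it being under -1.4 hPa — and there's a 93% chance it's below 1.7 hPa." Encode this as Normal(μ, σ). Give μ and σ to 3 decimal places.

μ = -0.335, σ = 1.379

The p-quantile of Normal(μ,σ) is μ + z_p·σ, with z_{0.22} = -0.7722 and z_{0.93} = 1.476.
Eliminate σ: μ = (z₂·x₁ − z₁·x₂)/(z₂ − z₁) = (1.476·-1.4 − (-0.7722)·1.7)/2.248 = -0.335.
Then σ = (x₂ − x₁)/(z₂ − z₁) = (1.7 − -1.4)/2.248 = 1.379.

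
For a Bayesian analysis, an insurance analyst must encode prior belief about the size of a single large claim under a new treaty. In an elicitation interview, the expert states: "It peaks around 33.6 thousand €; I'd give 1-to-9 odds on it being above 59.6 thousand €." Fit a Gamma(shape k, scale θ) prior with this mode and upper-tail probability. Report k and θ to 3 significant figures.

k ≈ 6.79, θ ≈ 5.8

Gamma(k,θ) with k>1 has mode (k−1)θ, so θ = 33.6/(k−1).
Need P(X < 59.6) = 0.9 with θ tied to k this way. Start at k = 2, θ = 33.6: P(X<59.6) ≈ 0.529.
Too low — raise k to concentrate. Iterating converges to k ≈ 6.79.
Then θ = 33.6/(6.79−1) ≈ 5.8.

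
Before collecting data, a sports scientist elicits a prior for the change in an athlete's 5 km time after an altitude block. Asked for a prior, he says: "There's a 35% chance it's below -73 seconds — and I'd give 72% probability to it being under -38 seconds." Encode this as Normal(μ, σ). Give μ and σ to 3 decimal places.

The p-quantile of Normal(μ,σ) is μ + z_p·σ, with z_{0.35} = -0.3853 and z_{0.72} = 0.5828.
Eliminate σ: μ = (z₂·x₁ − z₁·x₂)/(z₂ − z₁) = (0.5828·-73 − (-0.3853)·-38)/0.9682 = -59.070.
Then σ = (x₂ − x₁)/(z₂ − z₁) = (-38 − -73)/0.9682 = 36.151.

μ = -59.070, σ = 36.151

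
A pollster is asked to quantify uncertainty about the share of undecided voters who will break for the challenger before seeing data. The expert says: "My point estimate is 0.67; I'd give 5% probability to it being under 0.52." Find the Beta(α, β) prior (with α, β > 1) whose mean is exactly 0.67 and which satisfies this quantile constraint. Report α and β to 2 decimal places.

α ≈ 18.91, β ≈ 9.32

With mean 0.67 fixed, write α = 0.67s, β = 0.33s where s = α+β.
Need P(θ < 0.52) = 0.05 under Beta(0.67s, 0.33s). Normal approximation: (q−m)/√(m(1−m)/s) ≈ z_{0.05} = -1.64, so s ≈ 0.67·0.33·(-1.64)²/(0.52−0.67)² = 26.6.
At s = 26.6: P(θ<0.52) ≈ 0.055. Adjusting to match 0.05 gives s ≈ 28.23.
So α = 0.67·28.23 ≈ 18.91, β = 0.33·28.23 ≈ 9.32.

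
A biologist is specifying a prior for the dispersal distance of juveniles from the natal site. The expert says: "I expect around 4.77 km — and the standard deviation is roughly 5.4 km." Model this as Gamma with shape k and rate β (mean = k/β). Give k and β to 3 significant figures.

For Gamma(k, rate β): mean = k/β, variance = k/β², so CV = 1/√k.
CV = SD/mean = 5.4/4.77 = 1.132, hence k = 1/CV² = 0.78.
Then β = k/mean = 0.78/4.77 = 0.164.

k ≈ 0.78, β ≈ 0.164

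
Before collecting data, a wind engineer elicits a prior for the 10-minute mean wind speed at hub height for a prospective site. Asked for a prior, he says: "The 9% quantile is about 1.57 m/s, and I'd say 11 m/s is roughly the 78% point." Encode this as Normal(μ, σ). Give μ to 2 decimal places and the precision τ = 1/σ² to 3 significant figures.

The p-quantile of Normal(μ,σ) is μ + z_p·σ, with z_{0.09} = -1.341 and z_{0.78} = 0.7722.
Eliminate σ: μ = (z₂·x₁ − z₁·x₂)/(z₂ − z₁) = (0.7722·1.57 − (-1.341)·11)/2.113 = 7.55.
Then σ = (x₂ − x₁)/(z₂ − z₁) = (11 − 1.57)/2.113 = 4.46.
Precision τ = 1/σ² = 1/4.463² = 0.0502.

μ = 7.55, τ = 0.0502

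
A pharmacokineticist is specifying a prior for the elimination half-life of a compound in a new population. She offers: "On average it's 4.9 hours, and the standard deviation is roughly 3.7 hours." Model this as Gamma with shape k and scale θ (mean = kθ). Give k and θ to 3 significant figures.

For Gamma(k, scale θ): mean = kθ, variance = kθ², so CV = 1/√k.
CV = SD/mean = 3.7/4.9 = 0.7551, hence k = 1/CV² = 1.75.
Then θ = mean/k = 4.9/1.75 = 2.79.

k ≈ 1.75, θ ≈ 2.79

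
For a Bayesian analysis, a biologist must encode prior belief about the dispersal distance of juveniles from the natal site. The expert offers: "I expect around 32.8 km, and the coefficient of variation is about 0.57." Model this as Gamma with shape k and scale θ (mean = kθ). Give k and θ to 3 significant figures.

For Gamma(k, scale θ): mean = kθ, variance = kθ², so CV = 1/√k.
CV = 0.57, hence k = 1/CV² = 3.08.
Then θ = mean/k = 32.8/3.08 = 10.7.

k ≈ 3.08, θ ≈ 10.7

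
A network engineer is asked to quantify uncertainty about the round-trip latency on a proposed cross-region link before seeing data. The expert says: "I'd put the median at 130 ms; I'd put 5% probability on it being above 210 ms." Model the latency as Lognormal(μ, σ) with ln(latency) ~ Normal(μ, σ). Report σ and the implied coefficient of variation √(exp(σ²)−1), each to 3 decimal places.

If T ~ Lognormal(μ,σ) then ln T ~ Normal(μ,σ), so the p-quantile of ln T is μ + z_p·σ.
ln(130) = 4.868 and ln(210) = 5.347; z_{0.5} = 0, z_{0.95} = 1.645.
σ = (5.347 − 4.868)/(1.645 − (0)) = 0.292.
μ = 4.868 − (0)·0.292 = 4.868.
CV = √(exp(σ²)−1) = √(exp(0.0850)−1) = 0.298.

σ ≈ 0.292, CV ≈ 0.298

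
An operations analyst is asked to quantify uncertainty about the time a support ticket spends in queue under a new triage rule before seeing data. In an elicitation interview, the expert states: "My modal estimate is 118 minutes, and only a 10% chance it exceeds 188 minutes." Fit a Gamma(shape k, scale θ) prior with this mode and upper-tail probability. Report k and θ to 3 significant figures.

k ≈ 9.66, θ ≈ 13.6

Gamma(k,θ) with k>1 has mode (k−1)θ, so θ = 118/(k−1).
Need P(X < 188) = 0.9 with θ tied to k this way. Start at k = 2, θ = 118: P(X<188) ≈ 0.473.
Too low — raise k to concentrate. Iterating converges to k ≈ 9.66.
Then θ = 118/(9.66−1) ≈ 13.6.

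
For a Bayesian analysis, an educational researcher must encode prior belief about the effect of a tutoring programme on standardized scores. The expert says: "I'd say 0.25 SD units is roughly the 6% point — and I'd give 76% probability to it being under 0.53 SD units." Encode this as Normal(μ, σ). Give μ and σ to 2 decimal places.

For Normal(μ,σ), the p-quantile is μ + z_p·σ. Here z_{0.06} = -1.555, z_{0.76} = 0.7063.
So 0.25 = μ − 1.555σ and 0.53 = μ + 0.7063σ.
Subtracting: σ = (0.53 − 0.25)/(0.7063 − (-1.555)) = 0.12.
Then μ = 0.25 − (-1.555)·0.12 = 0.44.

μ = 0.44, σ = 0.12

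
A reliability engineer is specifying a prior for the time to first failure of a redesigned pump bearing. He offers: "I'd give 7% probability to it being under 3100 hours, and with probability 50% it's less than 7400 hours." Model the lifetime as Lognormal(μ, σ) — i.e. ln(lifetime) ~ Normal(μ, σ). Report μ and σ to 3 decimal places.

μ ≈ 8.909, σ ≈ 0.590

If T ~ Lognormal(μ,σ) then ln T ~ Normal(μ,σ), so the p-quantile of ln T is μ + z_p·σ.
ln(3100) = 8.039 and ln(7400) = 8.909; z_{0.07} = -1.476, z_{0.5} = 0.
σ = (8.909 − 8.039)/(0 − (-1.476)) = 0.590.
μ = 8.039 − (-1.476)·0.590 = 8.909.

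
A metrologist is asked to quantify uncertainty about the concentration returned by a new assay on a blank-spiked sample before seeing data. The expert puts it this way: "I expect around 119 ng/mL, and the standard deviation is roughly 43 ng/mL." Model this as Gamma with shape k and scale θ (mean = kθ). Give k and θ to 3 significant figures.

k ≈ 7.66, θ ≈ 15.5

For Gamma(k, scale θ): mean = kθ, variance = kθ², so CV = 1/√k.
CV = SD/mean = 43/119 = 0.3613, hence k = 1/CV² = 7.66.
Then θ = mean/k = 119/7.66 = 15.5.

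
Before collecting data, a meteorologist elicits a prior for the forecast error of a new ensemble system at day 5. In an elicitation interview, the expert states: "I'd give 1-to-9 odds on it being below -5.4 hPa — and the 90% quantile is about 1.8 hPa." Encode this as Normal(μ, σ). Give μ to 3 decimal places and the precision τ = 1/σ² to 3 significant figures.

For Normal(μ,σ), the p-quantile is μ + z_p·σ. Here z_{0.1} = -1.282, z_{0.9} = 1.282.
So -5.4 = μ − 1.282σ and 1.8 = μ + 1.282σ.
Subtracting: σ = (1.8 − -5.4)/(1.282 − (-1.282)) = 2.809.
Then μ = -5.4 − (-1.282)·2.809 = -1.800.
Precision τ = 1/σ² = 1/2.809² = 0.127.

μ = -1.800, τ = 0.127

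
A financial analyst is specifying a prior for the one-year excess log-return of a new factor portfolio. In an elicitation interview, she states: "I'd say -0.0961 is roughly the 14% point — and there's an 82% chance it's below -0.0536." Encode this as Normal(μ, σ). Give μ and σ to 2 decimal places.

μ = -0.07, σ = 0.02

For Normal(μ,σ), the p-quantile is μ + z_p·σ. Here z_{0.14} = -1.08, z_{0.82} = 0.9154.
So -0.0961 = μ − 1.08σ and -0.0536 = μ + 0.9154σ.
Subtracting: σ = (-0.0536 − -0.0961)/(0.9154 − (-1.08)) = 0.02.
Then μ = -0.0961 − (-1.08)·0.02 = -0.07.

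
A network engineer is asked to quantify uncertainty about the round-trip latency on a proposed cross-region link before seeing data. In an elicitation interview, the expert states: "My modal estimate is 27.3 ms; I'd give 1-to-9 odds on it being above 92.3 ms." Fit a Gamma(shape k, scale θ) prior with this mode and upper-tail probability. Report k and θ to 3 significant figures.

k ≈ 2.27, θ ≈ 21.6

Gamma(k,θ) with k>1 has mode (k−1)θ, so θ = 27.3/(k−1).
Need P(X < 92.3) = 0.9 with θ tied to k this way. Start at k = 2, θ = 27.3: P(X<92.3) ≈ 0.851.
Too low — raise k to concentrate. Iterating converges to k ≈ 2.27.
Then θ = 27.3/(2.27−1) ≈ 21.6.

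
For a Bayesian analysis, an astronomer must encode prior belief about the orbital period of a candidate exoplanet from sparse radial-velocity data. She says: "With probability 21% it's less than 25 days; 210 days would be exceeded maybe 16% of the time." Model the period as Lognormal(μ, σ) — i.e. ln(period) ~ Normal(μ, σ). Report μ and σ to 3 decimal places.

If T ~ Lognormal(μ,σ) then ln T ~ Normal(μ,σ), so the p-quantile of ln T is μ + z_p·σ.
ln(25) = 3.219 and ln(210) = 5.347; z_{0.21} = -0.8064, z_{0.84} = 0.9945.
σ = (5.347 − 3.219)/(0.9945 − (-0.8064)) = 1.182.
μ = 3.219 − (-0.8064)·1.182 = 4.172.

μ ≈ 4.172, σ ≈ 1.182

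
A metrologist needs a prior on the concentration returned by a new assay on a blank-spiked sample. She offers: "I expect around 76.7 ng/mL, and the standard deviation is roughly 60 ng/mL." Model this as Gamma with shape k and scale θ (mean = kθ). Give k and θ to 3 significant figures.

k ≈ 1.63, θ ≈ 46.9

For Gamma(k, scale θ): mean = kθ, variance = kθ², so CV = 1/√k.
CV = SD/mean = 60/76.7 = 0.7823, hence k = 1/CV² = 1.63.
Then θ = mean/k = 76.7/1.63 = 46.9.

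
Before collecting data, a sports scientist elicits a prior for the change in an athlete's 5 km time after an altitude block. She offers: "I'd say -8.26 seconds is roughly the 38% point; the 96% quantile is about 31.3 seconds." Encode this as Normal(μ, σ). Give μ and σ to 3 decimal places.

μ = -2.383, σ = 19.240

The p-quantile of Normal(μ,σ) is μ + z_p·σ, with z_{0.38} = -0.3055 and z_{0.96} = 1.751.
Eliminate σ: μ = (z₂·x₁ − z₁·x₂)/(z₂ − z₁) = (1.751·-8.26 − (-0.3055)·31.3)/2.056 = -2.383.
Then σ = (x₂ − x₁)/(z₂ − z₁) = (31.3 − -8.26)/2.056 = 19.240.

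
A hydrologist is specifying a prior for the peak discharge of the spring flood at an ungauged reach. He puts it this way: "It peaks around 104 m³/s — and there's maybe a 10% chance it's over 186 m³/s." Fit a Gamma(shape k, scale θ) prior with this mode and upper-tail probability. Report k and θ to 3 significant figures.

Gamma(k,θ) with k>1 has mode (k−1)θ, so θ = 104/(k−1).
Need P(X < 186) = 0.9 with θ tied to k this way. Start at k = 2, θ = 104: P(X<186) ≈ 0.534.
Too low — raise k to concentrate. Iterating converges to k ≈ 6.63.
Then θ = 104/(6.63−1) ≈ 18.5.

k ≈ 6.63, θ ≈ 18.5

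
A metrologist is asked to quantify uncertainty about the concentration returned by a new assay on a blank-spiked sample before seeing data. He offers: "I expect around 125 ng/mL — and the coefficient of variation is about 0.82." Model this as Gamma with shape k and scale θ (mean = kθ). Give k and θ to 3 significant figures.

For Gamma(k, scale θ): mean = kθ, variance = kθ², so CV = 1/√k.
CV = 0.82, hence k = 1/CV² = 1.49.
Then θ = mean/k = 125/1.49 = 84.

k ≈ 1.49, θ ≈ 84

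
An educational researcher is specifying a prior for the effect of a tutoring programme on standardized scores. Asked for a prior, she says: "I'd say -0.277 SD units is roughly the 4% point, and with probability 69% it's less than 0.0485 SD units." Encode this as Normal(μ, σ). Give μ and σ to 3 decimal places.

The p-quantile of Normal(μ,σ) is μ + z_p·σ, with z_{0.04} = -1.751 and z_{0.69} = 0.4959.
Eliminate σ: μ = (z₂·x₁ − z₁·x₂)/(z₂ − z₁) = (0.4959·-0.277 − (-1.751)·0.0485)/2.247 = -0.023.
Then σ = (x₂ − x₁)/(z₂ − z₁) = (0.0485 − -0.277)/2.247 = 0.145.

μ = -0.023, σ = 0.145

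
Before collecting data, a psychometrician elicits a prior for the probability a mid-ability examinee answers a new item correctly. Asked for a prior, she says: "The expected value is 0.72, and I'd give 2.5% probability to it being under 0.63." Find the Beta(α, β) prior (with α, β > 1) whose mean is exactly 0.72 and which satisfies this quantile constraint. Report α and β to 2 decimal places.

α ≈ 74.30, β ≈ 28.90

With mean 0.72 fixed, write α = 0.72s, β = 0.28s where s = α+β.
Need P(θ < 0.63) = 0.025 under Beta(0.72s, 0.28s). Normal approximation: (q−m)/√(m(1−m)/s) ≈ z_{0.025} = -1.96, so s ≈ 0.72·0.28·(-1.96)²/(0.63−0.72)² = 95.6.
At s = 95.6: P(θ<0.63) ≈ 0.029. Adjusting to match 0.025 gives s ≈ 103.20.
So α = 0.72·103.20 ≈ 74.30, β = 0.28·103.20 ≈ 28.90.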